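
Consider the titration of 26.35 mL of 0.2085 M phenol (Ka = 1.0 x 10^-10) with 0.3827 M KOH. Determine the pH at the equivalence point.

11.57

n(C6H5OH) = 0.2085 x 0.02635 = 0.005494 mol; V(KOH) at equivalence = 0.005494/0.3827 = 0.01436 L.
At equivalence all the acid is converted to C6H5O-; total volume = 0.02635 + 0.01436 = 0.04071 L, so [C6H5O-] = 0.005494/0.04071 = 0.1350 M.
Kb = Kw/Ka = 1.0e-14 / 1.0 x 10^-10 = 0.000100.
[OH^-] = sqrt(Kb x [C6H5O-]) = sqrt(0.000100 x 0.1350) = 0.00367 M.
pOH = 2.43, so pH = 14.00 - 2.43 = 11.57.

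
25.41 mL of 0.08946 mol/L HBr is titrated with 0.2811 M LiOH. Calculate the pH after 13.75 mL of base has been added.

12.61

n(acid) = 0.08946 x 0.02541 = 0.002273 mol; n(LiOH) added = 0.2811 x 0.01375 = 0.003865 mol.
Base is in excess by 0.003865 - 0.002273 = 0.001592 mol in a total volume of 0.03916 L.
[OH^-] = 0.001592/0.03916 = 0.04065 M, so pOH = 1.39 and pH = 14.00 - 1.39 = 12.61.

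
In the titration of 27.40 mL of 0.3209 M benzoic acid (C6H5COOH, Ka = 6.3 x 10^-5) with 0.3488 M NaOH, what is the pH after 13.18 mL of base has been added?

Initial n(C6H5COOH) = 0.3209 x 0.02740 = 0.008793 mol.
n(NaOH) added = 0.3488 x 0.01318 = 0.004597 mol, converting that many moles of C6H5COOH to C6H5COO-.
Remaining n(C6H5COOH) = 0.004195 mol; n(C6H5COO-) = 0.004597 mol.
By Henderson-Hasselbalch, pH = pKa + log([A^-]/[HA]) = 4.20 + log(0.004597/0.004195) = 4.20 + (+0.04) = 4.24.

4.24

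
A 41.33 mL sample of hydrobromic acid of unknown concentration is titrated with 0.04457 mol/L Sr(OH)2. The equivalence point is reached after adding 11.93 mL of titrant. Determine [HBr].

n(Sr(OH)2) delivered = 0.04457 x 0.01193 = 0.0005317 mol.
The reaction is 2 HBr + 1 Sr(OH)2, so n(HBr) = 0.0005317 x 2/1 = 0.001063 mol.
[HBr] = 0.001063 mol / 0.04133 L = 0.0257 M.

0.0257 M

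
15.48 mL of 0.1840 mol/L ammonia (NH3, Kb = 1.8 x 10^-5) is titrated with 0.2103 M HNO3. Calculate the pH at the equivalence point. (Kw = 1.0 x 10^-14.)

n(NH3) = 0.1840 x 0.01548 = 0.002848 mol; V(HNO3) at equivalence = 0.002848/0.2103 = 0.01354 L.
At equivalence the base is fully converted to NH4+; total volume = 0.02902 L, so [NH4+] = 0.002848/0.02902 = 0.09814 M.
Ka(NH4+) = Kw/Kb = 1.0e-14 / 1.8 x 10^-5 = 5.56e-10.
[H^+] = sqrt(Ka x [NH4+]) = sqrt(5.56e-10 x 0.09814) = 7.38e-6 M.
pH = -log(7.38e-6) = 5.13.

5.13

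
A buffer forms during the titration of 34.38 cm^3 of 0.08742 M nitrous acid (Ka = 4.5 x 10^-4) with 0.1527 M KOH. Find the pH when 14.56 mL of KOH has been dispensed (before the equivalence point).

Initial n(HNO2) = 0.08742 x 0.03438 = 0.003005 mol.
n(KOH) added = 0.1527 x 0.01456 = 0.002223 mol, converting that many moles of HNO2 to NO2-.
Remaining n(HNO2) = 0.0007822 mol; n(NO2-) = 0.002223 mol.
By Henderson-Hasselbalch, pH = pKa + log([A^-]/[HA]) = 3.35 + log(0.002223/0.0007822) = 3.35 + (+0.45) = 3.80.

3.80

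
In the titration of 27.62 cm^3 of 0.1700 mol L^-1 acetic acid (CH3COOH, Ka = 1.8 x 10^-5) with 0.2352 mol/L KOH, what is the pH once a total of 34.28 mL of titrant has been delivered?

12.74

n(acid) = 0.1700 x 0.02762 = 0.004695 mol; n(KOH) added = 0.2352 x 0.03428 = 0.008063 mol.
Base is in excess by 0.008063 - 0.004695 = 0.003367 mol in a total volume of 0.06190 L.
[OH^-] = 0.003367/0.06190 = 0.05440 M, so pOH = 1.26 and pH = 14.00 - 1.26 = 12.74.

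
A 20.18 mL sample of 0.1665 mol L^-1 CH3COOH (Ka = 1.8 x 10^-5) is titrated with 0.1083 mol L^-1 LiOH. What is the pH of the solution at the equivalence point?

n(CH3COOH) = 0.1665 x 0.02018 = 0.003360 mol; V(LiOH) at equivalence = 0.003360/0.1083 = 0.03102 L.
At equivalence all the acid is converted to CH3COO-; total volume = 0.02018 + 0.03102 = 0.05120 L, so [CH3COO-] = 0.003360/0.05120 = 0.06562 M.
Kb = Kw/Ka = 1.0e-14 / 1.8 x 10^-5 = 5.56e-10.
[OH^-] = sqrt(Kb x [CH3COO-]) = sqrt(5.56e-10 x 0.06562) = 6.04e-6 M.
pOH = 5.22, so pH = 14.00 - 5.22 = 8.78.

8.78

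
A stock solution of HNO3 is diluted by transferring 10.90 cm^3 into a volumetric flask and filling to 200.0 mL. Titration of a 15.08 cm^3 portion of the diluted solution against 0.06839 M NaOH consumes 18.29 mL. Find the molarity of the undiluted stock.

1.52 M

n(NaOH) = 0.06839 x 0.01829 = 0.001251 mol.
n(HNO3) in the aliquot = 0.001251 mol.
[diluted HNO3] = 0.001251 / 0.01508 = 0.08295 M.
Dilution factor = 200.0/10.90 = 18.35, so [stock] = 0.08295 x 18.35 = 1.52 M.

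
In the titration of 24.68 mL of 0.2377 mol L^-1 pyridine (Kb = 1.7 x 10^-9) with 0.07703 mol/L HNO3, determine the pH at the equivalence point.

n(C5H5N) = 0.2377 x 0.02468 = 0.005866 mol; V(HNO3) at equivalence = 0.005866/0.07703 = 0.07616 L.
At equivalence the base is fully converted to C5H5NH+; total volume = 0.1008 L, so [C5H5NH+] = 0.005866/0.1008 = 0.05818 M.
Ka(C5H5NH+) = Kw/Kb = 1.0e-14 / 1.7 x 10^-9 = 5.88e-6.
[H^+] = sqrt(Ka x [C5H5NH+]) = sqrt(5.88e-6 x 0.05818) = 0.000585 M.
pH = -log(0.000585) = 3.23.

3.23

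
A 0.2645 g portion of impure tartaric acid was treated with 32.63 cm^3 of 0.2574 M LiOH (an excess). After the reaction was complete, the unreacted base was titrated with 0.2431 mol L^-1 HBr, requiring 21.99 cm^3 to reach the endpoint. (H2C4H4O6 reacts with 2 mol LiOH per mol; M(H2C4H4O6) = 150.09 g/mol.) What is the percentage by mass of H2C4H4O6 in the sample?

Total n(LiOH) added = 0.2574 x 0.03263 = 0.008399 mol.
n(HBr) used = 0.2431 x 0.02199 = 0.005346 mol, which equals the excess n(LiOH).
So n(LiOH) consumed by the sample = 0.008399 - 0.005346 = 0.003053 mol.
n(H2C4H4O6) = 0.003053 / 2 = 0.001527 mol.
mass H2C4H4O6 = 0.001527 x 150.09 = 0.2291 g, so %H2C4H4O6 = 0.2291/0.2645 x 100 = 86.6%.

86.6%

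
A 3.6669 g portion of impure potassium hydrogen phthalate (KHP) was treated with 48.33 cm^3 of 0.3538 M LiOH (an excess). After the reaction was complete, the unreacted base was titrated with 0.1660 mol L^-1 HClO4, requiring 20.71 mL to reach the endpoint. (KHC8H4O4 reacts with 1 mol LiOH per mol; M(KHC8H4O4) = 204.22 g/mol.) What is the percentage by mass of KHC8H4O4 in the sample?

Total n(LiOH) added = 0.3538 x 0.04833 = 0.01710 mol.
n(HClO4) used = 0.1660 x 0.02071 = 0.003438 mol, which equals the excess n(LiOH).
So n(LiOH) consumed by the sample = 0.01710 - 0.003438 = 0.01366 mol.
n(KHC8H4O4) = 0.01366 / 1 = 0.01366 mol.
mass KHC8H4O4 = 0.01366 x 204.22 = 2.790 g, so %KHC8H4O4 = 2.790/3.6669 x 100 = 76.1%.

76.1%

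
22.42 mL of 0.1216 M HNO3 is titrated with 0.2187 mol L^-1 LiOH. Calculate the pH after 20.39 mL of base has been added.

n(acid) = 0.1216 x 0.02242 = 0.002726 mol; n(LiOH) added = 0.2187 x 0.02039 = 0.004459 mol.
Base is in excess by 0.004459 - 0.002726 = 0.001733 mol in a total volume of 0.04281 L.
[OH^-] = 0.001733/0.04281 = 0.04048 M, so pOH = 1.39 and pH = 14.00 - 1.39 = 12.61.

12.61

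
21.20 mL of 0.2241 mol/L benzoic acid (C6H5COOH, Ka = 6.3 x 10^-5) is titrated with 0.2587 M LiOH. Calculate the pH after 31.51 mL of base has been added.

n(acid) = 0.2241 x 0.02120 = 0.004751 mol; n(LiOH) added = 0.2587 x 0.03151 = 0.008152 mol.
Base is in excess by 0.008152 - 0.004751 = 0.003401 mol in a total volume of 0.05271 L.
[OH^-] = 0.003401/0.05271 = 0.06452 M, so pOH = 1.19 and pH = 14.00 - 1.19 = 12.81.

12.81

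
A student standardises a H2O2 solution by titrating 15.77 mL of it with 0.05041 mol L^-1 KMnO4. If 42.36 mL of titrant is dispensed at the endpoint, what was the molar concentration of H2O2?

0.339 M

n(KMnO4) = 0.05041 x 0.04236 = 0.002135 mol.
From the balanced equation, 2 mol KMnO4 reacts with 5 mol H2O2, so n(H2O2) = 0.002135 x 5/2 = 0.005338 mol.
[H2O2] = 0.005338 / 0.01577 L = 0.339 M.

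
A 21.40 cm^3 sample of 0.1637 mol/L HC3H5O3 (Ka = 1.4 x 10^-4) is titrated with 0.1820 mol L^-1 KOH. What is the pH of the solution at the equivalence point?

n(HC3H5O3) = 0.1637 x 0.02140 = 0.003503 mol; V(KOH) at equivalence = 0.003503/0.1820 = 0.01925 L.
At equivalence all the acid is converted to C3H5O3-; total volume = 0.02140 + 0.01925 = 0.04065 L, so [C3H5O3-] = 0.003503/0.04065 = 0.08618 M.
Kb = Kw/Ka = 1.0e-14 / 1.4 x 10^-4 = 7.14e-11.
[OH^-] = sqrt(Kb x [C3H5O3-]) = sqrt(7.14e-11 x 0.08618) = 2.48e-6 M.
pOH = 5.61, so pH = 14.00 - 5.61 = 8.39.

8.39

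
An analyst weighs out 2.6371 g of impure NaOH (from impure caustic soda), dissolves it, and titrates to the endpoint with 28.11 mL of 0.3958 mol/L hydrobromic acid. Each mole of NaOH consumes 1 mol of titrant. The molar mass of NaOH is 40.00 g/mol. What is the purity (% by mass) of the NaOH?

16.9%

n(HBr) = 0.3958 x 0.02811 = 0.01113 mol.
n(NaOH) = 0.01113 / 1 = 0.01113 mol.
mass of NaOH = 0.01113 x 40.00 = 0.4450 g.
% purity = 0.4450 / 2.6371 x 100 = 16.9%.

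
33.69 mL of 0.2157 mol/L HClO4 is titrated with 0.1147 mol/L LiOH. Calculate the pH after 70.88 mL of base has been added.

n(acid) = 0.2157 x 0.03369 = 0.007267 mol; n(LiOH) added = 0.1147 x 0.07088 = 0.008130 mol.
Base is in excess by 0.008130 - 0.007267 = 0.0008630 mol in a total volume of 0.1046 L.
[OH^-] = 0.0008630/0.1046 = 0.008253 M, so pOH = 2.08 and pH = 14.00 - 2.08 = 11.92.

11.92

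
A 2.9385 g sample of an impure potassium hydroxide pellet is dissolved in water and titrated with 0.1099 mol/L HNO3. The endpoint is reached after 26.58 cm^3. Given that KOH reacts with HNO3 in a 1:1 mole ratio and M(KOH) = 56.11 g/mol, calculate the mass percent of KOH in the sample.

5.58%

n(HNO3) = 0.1099 x 0.02658 = 0.002921 mol.
n(KOH) = 0.002921 / 1 = 0.002921 mol.
mass of KOH = 0.002921 x 56.11 = 0.1639 g.
% purity = 0.1639 / 2.9385 x 100 = 5.58%.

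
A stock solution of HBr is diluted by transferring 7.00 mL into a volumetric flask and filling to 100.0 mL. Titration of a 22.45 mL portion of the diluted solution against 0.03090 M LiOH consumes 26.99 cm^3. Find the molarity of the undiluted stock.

0.531 M

n(LiOH) = 0.03090 x 0.02699 = 0.0008340 mol.
n(HBr) in the aliquot = 0.0008340 mol.
[diluted HBr] = 0.0008340 / 0.02245 = 0.03715 M.
Dilution factor = 100.0/7.000 = 14.29, so [stock] = 0.03715 x 14.29 = 0.531 M.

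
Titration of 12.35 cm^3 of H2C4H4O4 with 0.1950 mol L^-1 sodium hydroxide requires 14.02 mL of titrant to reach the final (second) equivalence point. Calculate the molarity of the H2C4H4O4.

n(NaOH) = 0.1950 x 0.01402 = 0.002734 mol.
At the final (second) equivalence point, 2 mol OH^- react per mol H2C4H4O4, so n(H2C4H4O4) = 0.002734 / 2 = 0.001367 mol.
[H2C4H4O4] = 0.001367 / 0.01235 L = 0.111 M.

0.111 M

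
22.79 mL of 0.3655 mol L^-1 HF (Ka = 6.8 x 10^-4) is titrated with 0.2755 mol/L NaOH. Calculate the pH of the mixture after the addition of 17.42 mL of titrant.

Initial n(HF) = 0.3655 x 0.02279 = 0.008330 mol.
n(NaOH) added = 0.2755 x 0.01742 = 0.004799 mol, converting that many moles of HF to F-.
Remaining n(HF) = 0.003531 mol; n(F-) = 0.004799 mol.
By Henderson-Hasselbalch, pH = pKa + log([A^-]/[HA]) = 3.17 + log(0.004799/0.003531) = 3.17 + (+0.13) = 3.30.

3.30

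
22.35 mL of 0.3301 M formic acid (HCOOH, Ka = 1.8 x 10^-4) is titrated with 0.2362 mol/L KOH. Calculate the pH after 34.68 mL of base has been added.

n(acid) = 0.3301 x 0.02235 = 0.007378 mol; n(KOH) added = 0.2362 x 0.03468 = 0.008191 mol.
Base is in excess by 0.008191 - 0.007378 = 0.0008137 mol in a total volume of 0.05703 L.
[OH^-] = 0.0008137/0.05703 = 0.01427 M, so pOH = 1.85 and pH = 14.00 - 1.85 = 12.15.

12.15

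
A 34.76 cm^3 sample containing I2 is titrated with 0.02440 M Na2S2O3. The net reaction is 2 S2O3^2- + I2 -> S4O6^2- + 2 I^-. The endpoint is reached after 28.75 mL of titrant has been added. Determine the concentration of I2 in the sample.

0.0101 M

n(Na2S2O3) = 0.02440 x 0.02875 = 0.0007015 mol.
From the balanced equation, 2 mol Na2S2O3 reacts with 1 mol I2, so n(I2) = 0.0007015 x 1/2 = 0.0003507 mol.
[I2] = 0.0003507 / 0.03476 L = 0.0101 M.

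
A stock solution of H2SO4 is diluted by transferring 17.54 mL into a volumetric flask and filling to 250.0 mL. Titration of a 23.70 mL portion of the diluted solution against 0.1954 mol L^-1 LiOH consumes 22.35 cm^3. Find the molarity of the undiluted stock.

1.31 M

n(LiOH) = 0.1954 x 0.02235 = 0.004367 mol.
n(H2SO4) in the aliquot = 0.004367 x 1/2 = 0.002184 mol.
[diluted H2SO4] = 0.002184 / 0.02370 = 0.09213 M.
Dilution factor = 250.0/17.54 = 14.25, so [stock] = 0.09213 x 14.25 = 1.31 M.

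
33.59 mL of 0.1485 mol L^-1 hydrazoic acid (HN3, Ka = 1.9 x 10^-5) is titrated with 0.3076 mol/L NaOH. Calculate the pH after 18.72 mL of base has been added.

12.17

n(acid) = 0.1485 x 0.03359 = 0.004988 mol; n(NaOH) added = 0.3076 x 0.01872 = 0.005758 mol.
Base is in excess by 0.005758 - 0.004988 = 0.0007702 mol in a total volume of 0.05231 L.
[OH^-] = 0.0007702/0.05231 = 0.01472 M, so pOH = 1.83 and pH = 14.00 - 1.83 = 12.17.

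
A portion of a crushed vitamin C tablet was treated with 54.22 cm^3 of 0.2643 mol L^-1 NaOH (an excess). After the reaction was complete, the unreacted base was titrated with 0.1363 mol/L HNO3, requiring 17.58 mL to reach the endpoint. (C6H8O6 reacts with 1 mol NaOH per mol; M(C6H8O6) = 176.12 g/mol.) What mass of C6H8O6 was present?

Total n(NaOH) added = 0.2643 x 0.05422 = 0.01433 mol.
n(HNO3) used = 0.1363 x 0.01758 = 0.002396 mol, which equals the excess n(NaOH).
So n(NaOH) consumed by the sample = 0.01433 - 0.002396 = 0.01193 mol.
n(C6H8O6) = 0.01193 / 1 = 0.01193 mol.
mass = 0.01193 mol x 176.12 g/mol = 2.10 g.

2.10 g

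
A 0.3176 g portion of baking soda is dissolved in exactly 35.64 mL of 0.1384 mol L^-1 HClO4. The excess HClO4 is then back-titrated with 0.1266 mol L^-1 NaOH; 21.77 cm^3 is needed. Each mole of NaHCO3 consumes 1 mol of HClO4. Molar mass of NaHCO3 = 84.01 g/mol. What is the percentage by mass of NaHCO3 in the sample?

57.6%

Total n(HClO4) added = 0.1384 x 0.03564 = 0.004933 mol.
n(NaOH) used = 0.1266 x 0.02177 = 0.002756 mol, which equals the excess n(HClO4).
So n(HClO4) consumed by the sample = 0.004933 - 0.002756 = 0.002176 mol.
n(NaHCO3) = 0.002176 / 1 = 0.002176 mol.
mass NaHCO3 = 0.002176 x 84.01 = 0.1828 g, so %NaHCO3 = 0.1828/0.3176 x 100 = 57.6%.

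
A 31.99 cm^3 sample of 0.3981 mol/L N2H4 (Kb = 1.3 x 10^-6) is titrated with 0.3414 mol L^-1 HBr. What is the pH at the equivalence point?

n(N2H4) = 0.3981 x 0.03199 = 0.01274 mol; V(HBr) at equivalence = 0.01274/0.3414 = 0.03730 L.
At equivalence the base is fully converted to N2H5+; total volume = 0.06929 L, so [N2H5+] = 0.01274/0.06929 = 0.1838 M.
Ka(N2H5+) = Kw/Kb = 1.0e-14 / 1.3 x 10^-6 = 7.69e-9.
[H^+] = sqrt(Ka x [N2H5+]) = sqrt(7.69e-9 x 0.1838) = 3.76e-5 M.
pH = -log(3.76e-5) = 4.42.

4.42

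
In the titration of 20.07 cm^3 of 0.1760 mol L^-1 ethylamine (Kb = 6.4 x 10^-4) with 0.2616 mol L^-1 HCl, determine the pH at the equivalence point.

n(C2H5NH2) = 0.1760 x 0.02007 = 0.003532 mol; V(HCl) at equivalence = 0.003532/0.2616 = 0.01350 L.
At equivalence the base is fully converted to C2H5NH3+; total volume = 0.03357 L, so [C2H5NH3+] = 0.003532/0.03357 = 0.1052 M.
Ka(C2H5NH3+) = Kw/Kb = 1.0e-14 / 6.4 x 10^-4 = 1.56e-11.
[H^+] = sqrt(Ka x [C2H5NH3+]) = sqrt(1.56e-11 x 0.1052) = 1.28e-6 M.
pH = -log(1.28e-6) = 5.89.

5.89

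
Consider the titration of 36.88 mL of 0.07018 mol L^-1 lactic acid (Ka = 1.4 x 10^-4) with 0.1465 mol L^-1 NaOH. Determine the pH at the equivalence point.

8.27

n(HC3H5O3) = 0.07018 x 0.03688 = 0.002588 mol; V(NaOH) at equivalence = 0.002588/0.1465 = 0.01767 L.
At equivalence all the acid is converted to C3H5O3-; total volume = 0.03688 + 0.01767 = 0.05455 L, so [C3H5O3-] = 0.002588/0.05455 = 0.04745 M.
Kb = Kw/Ka = 1.0e-14 / 1.4 x 10^-4 = 7.14e-11.
[OH^-] = sqrt(Kb x [C3H5O3-]) = sqrt(7.14e-11 x 0.04745) = 1.84e-6 M.
pOH = 5.73, so pH = 14.00 - 5.73 = 8.27.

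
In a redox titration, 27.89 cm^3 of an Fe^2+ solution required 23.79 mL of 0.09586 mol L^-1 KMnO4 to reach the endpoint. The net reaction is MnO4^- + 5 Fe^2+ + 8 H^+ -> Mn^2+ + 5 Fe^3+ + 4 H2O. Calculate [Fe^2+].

0.409 M

n(KMnO4) = 0.09586 x 0.02379 = 0.002281 mol.
From the balanced equation, 1 mol KMnO4 reacts with 5 mol Fe^2+, so n(Fe^2+) = 0.002281 x 5/1 = 0.01140 mol.
[Fe^2+] = 0.01140 / 0.02789 L = 0.409 M.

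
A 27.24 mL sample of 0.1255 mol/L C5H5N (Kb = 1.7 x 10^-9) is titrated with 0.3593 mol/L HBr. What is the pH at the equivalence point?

3.13

n(C5H5N) = 0.1255 x 0.02724 = 0.003419 mol; V(HBr) at equivalence = 0.003419/0.3593 = 0.009515 L.
At equivalence the base is fully converted to C5H5NH+; total volume = 0.03675 L, so [C5H5NH+] = 0.003419/0.03675 = 0.09301 M.
Ka(C5H5NH+) = Kw/Kb = 1.0e-14 / 1.7 x 10^-9 = 5.88e-6.
[H^+] = sqrt(Ka x [C5H5NH+]) = sqrt(5.88e-6 x 0.09301) = 0.000740 M.
pH = -log(0.000740) = 3.13.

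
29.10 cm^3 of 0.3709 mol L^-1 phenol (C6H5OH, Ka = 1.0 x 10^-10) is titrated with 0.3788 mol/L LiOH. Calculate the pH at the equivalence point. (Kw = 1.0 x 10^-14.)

11.64

n(C6H5OH) = 0.3709 x 0.02910 = 0.01079 mol; V(LiOH) at equivalence = 0.01079/0.3788 = 0.02849 L.
At equivalence all the acid is converted to C6H5O-; total volume = 0.02910 + 0.02849 = 0.05759 L, so [C6H5O-] = 0.01079/0.05759 = 0.1874 M.
Kb = Kw/Ka = 1.0e-14 / 1.0 x 10^-10 = 0.000100.
[OH^-] = sqrt(Kb x [C6H5O-]) = sqrt(0.000100 x 0.1874) = 0.00433 M.
pOH = 2.36, so pH = 14.00 - 2.36 = 11.64.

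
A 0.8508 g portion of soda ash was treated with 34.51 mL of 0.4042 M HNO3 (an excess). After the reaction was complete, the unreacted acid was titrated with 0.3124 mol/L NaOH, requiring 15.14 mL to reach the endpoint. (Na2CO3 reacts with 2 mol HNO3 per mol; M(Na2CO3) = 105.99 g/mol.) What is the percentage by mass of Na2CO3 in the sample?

Total n(HNO3) added = 0.4042 x 0.03451 = 0.01395 mol.
n(NaOH) used = 0.3124 x 0.01514 = 0.004730 mol, which equals the excess n(HNO3).
So n(HNO3) consumed by the sample = 0.01395 - 0.004730 = 0.009219 mol.
n(Na2CO3) = 0.009219 / 2 = 0.004610 mol.
mass Na2CO3 = 0.004610 x 105.99 = 0.4886 g, so %Na2CO3 = 0.4886/0.8508 x 100 = 57.4%.

57.4%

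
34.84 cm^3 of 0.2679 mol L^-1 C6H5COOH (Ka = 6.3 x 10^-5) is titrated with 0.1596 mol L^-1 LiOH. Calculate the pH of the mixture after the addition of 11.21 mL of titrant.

Initial n(C6H5COOH) = 0.2679 x 0.03484 = 0.009334 mol.
n(LiOH) added = 0.1596 x 0.01121 = 0.001789 mol, converting that many moles of C6H5COOH to C6H5COO-.
Remaining n(C6H5COOH) = 0.007545 mol; n(C6H5COO-) = 0.001789 mol.
By Henderson-Hasselbalch, pH = pKa + log([A^-]/[HA]) = 4.20 + log(0.001789/0.007545) = 4.20 + (-0.62) = 3.58.

3.58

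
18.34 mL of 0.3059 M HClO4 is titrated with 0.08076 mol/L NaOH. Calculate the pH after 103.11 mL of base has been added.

n(acid) = 0.3059 x 0.01834 = 0.005610 mol; n(NaOH) added = 0.08076 x 0.1031 = 0.008327 mol.
Base is in excess by 0.008327 - 0.005610 = 0.002717 mol in a total volume of 0.1215 L.
[OH^-] = 0.002717/0.1215 = 0.02237 M, so pOH = 1.65 and pH = 14.00 - 1.65 = 12.35.

12.35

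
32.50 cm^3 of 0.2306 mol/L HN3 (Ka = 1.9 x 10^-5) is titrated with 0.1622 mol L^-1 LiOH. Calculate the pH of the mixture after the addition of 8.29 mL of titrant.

Initial n(HN3) = 0.2306 x 0.03250 = 0.007495 mol.
n(LiOH) added = 0.1622 x 0.008290 = 0.001345 mol, converting that many moles of HN3 to N3-.
Remaining n(HN3) = 0.006150 mol; n(N3-) = 0.001345 mol.
By Henderson-Hasselbalch, pH = pKa + log([A^-]/[HA]) = 4.72 + log(0.001345/0.006150) = 4.72 + (-0.66) = 4.06.

4.06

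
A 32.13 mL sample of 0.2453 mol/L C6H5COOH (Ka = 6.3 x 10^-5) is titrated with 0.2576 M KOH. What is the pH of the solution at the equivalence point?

8.65

n(C6H5COOH) = 0.2453 x 0.03213 = 0.007881 mol; V(KOH) at equivalence = 0.007881/0.2576 = 0.03060 L.
At equivalence all the acid is converted to C6H5COO-; total volume = 0.03213 + 0.03060 = 0.06273 L, so [C6H5COO-] = 0.007881/0.06273 = 0.1256 M.
Kb = Kw/Ka = 1.0e-14 / 6.3 x 10^-5 = 1.59e-10.
[OH^-] = sqrt(Kb x [C6H5COO-]) = sqrt(1.59e-10 x 0.1256) = 4.47e-6 M.
pOH = 5.35, so pH = 14.00 - 5.35 = 8.65.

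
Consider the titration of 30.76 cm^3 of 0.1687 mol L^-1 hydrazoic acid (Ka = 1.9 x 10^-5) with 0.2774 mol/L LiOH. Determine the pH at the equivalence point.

8.87

n(HN3) = 0.1687 x 0.03076 = 0.005189 mol; V(LiOH) at equivalence = 0.005189/0.2774 = 0.01871 L.
At equivalence all the acid is converted to N3-; total volume = 0.03076 + 0.01871 = 0.04947 L, so [N3-] = 0.005189/0.04947 = 0.1049 M.
Kb = Kw/Ka = 1.0e-14 / 1.9 x 10^-5 = 5.26e-10.
[OH^-] = sqrt(Kb x [N3-]) = sqrt(5.26e-10 x 0.1049) = 7.43e-6 M.
pOH = 5.13, so pH = 14.00 - 5.13 = 8.87.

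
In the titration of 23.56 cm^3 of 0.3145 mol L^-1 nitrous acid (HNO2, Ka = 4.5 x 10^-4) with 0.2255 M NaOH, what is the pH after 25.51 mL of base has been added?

3.89

Initial n(HNO2) = 0.3145 x 0.02356 = 0.007410 mol.
n(NaOH) added = 0.2255 x 0.02551 = 0.005753 mol, converting that many moles of HNO2 to NO2-.
Remaining n(HNO2) = 0.001657 mol; n(NO2-) = 0.005753 mol.
By Henderson-Hasselbalch, pH = pKa + log([A^-]/[HA]) = 3.35 + log(0.005753/0.001657) = 3.35 + (+0.54) = 3.89.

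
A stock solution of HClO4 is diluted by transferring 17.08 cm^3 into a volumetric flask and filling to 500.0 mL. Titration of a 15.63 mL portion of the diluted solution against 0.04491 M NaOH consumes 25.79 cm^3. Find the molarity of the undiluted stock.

2.17 M

n(NaOH) = 0.04491 x 0.02579 = 0.001158 mol.
n(HClO4) in the aliquot = 0.001158 mol.
[diluted HClO4] = 0.001158 / 0.01563 = 0.07410 M.
Dilution factor = 500.0/17.08 = 29.27, so [stock] = 0.07410 x 29.27 = 2.17 M.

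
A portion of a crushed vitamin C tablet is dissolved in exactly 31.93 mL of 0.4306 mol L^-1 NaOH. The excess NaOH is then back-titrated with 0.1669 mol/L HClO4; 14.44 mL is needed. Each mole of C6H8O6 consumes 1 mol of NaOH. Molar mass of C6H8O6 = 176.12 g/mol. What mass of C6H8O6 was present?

Total n(NaOH) added = 0.4306 x 0.03193 = 0.01375 mol.
n(HClO4) used = 0.1669 x 0.01444 = 0.002410 mol, which equals the excess n(NaOH).
So n(NaOH) consumed by the sample = 0.01375 - 0.002410 = 0.01134 mol.
n(C6H8O6) = 0.01134 / 1 = 0.01134 mol.
mass = 0.01134 mol x 176.12 g/mol = 2.00 g.

2.00 g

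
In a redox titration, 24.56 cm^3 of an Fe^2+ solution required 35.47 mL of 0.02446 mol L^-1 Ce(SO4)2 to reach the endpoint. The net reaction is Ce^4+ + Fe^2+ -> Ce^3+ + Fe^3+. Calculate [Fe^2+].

0.0353 M

n(Ce(SO4)2) = 0.02446 x 0.03547 = 0.0008676 mol.
From the balanced equation, 1 mol Ce(SO4)2 reacts with 1 mol Fe^2+, so n(Fe^2+) = 0.0008676 x 1/1 = 0.0008676 mol.
[Fe^2+] = 0.0008676 / 0.02456 L = 0.0353 M.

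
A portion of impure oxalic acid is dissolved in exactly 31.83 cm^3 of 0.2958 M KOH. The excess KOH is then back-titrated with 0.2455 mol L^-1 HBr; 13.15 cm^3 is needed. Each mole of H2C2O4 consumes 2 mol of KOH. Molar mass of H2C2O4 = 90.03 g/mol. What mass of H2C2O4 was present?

Total n(KOH) added = 0.2958 x 0.03183 = 0.009415 mol.
n(HBr) used = 0.2455 x 0.01315 = 0.003228 mol, which equals the excess n(KOH).
So n(KOH) consumed by the sample = 0.009415 - 0.003228 = 0.006187 mol.
n(H2C2O4) = 0.006187 / 2 = 0.003093 mol.
mass = 0.003093 mol x 90.03 g/mol = 0.279 g.

0.279 g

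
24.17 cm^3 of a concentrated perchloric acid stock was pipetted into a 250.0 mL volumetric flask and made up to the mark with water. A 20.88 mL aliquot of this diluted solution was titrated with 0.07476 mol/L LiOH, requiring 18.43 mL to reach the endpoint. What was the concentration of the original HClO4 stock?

0.683 M

n(LiOH) = 0.07476 x 0.01843 = 0.001378 mol.
n(HClO4) in the aliquot = 0.001378 mol.
[diluted HClO4] = 0.001378 / 0.02088 = 0.06599 M.
Dilution factor = 250.0/24.17 = 10.34, so [stock] = 0.06599 x 10.34 = 0.683 M.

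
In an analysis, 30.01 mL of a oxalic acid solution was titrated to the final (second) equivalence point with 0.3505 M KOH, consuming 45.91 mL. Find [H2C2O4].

0.268 M

n(KOH) = 0.3505 x 0.04591 = 0.01609 mol.
At the final (second) equivalence point, 2 mol OH^- react per mol H2C2O4, so n(H2C2O4) = 0.01609 / 2 = 0.008046 mol.
[H2C2O4] = 0.008046 / 0.03001 L = 0.268 M.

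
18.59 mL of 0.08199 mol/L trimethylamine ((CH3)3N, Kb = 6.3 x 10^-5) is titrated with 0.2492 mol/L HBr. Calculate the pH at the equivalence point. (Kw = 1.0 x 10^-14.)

n((CH3)3N) = 0.08199 x 0.01859 = 0.001524 mol; V(HBr) at equivalence = 0.001524/0.2492 = 0.006116 L.
At equivalence the base is fully converted to (CH3)3NH+; total volume = 0.02471 L, so [(CH3)3NH+] = 0.001524/0.02471 = 0.06169 M.
Ka((CH3)3NH+) = Kw/Kb = 1.0e-14 / 6.3 x 10^-5 = 1.59e-10.
[H^+] = sqrt(Ka x [(CH3)3NH+]) = sqrt(1.59e-10 x 0.06169) = 3.13e-6 M.
pH = -log(3.13e-6) = 5.50.

5.50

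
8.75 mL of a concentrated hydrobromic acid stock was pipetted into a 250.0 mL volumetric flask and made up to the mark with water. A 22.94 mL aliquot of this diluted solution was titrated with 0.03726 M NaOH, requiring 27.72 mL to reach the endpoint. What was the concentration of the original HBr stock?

n(NaOH) = 0.03726 x 0.02772 = 0.001033 mol.
n(HBr) in the aliquot = 0.001033 mol.
[diluted HBr] = 0.001033 / 0.02294 = 0.04502 M.
Dilution factor = 250.0/8.750 = 28.57, so [stock] = 0.04502 x 28.57 = 1.29 M.

1.29 M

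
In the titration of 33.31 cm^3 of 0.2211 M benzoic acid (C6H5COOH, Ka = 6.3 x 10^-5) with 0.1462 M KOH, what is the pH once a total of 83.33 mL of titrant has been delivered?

12.62

n(acid) = 0.2211 x 0.03331 = 0.007365 mol; n(KOH) added = 0.1462 x 0.08333 = 0.01218 mol.
Base is in excess by 0.01218 - 0.007365 = 0.004818 mol in a total volume of 0.1166 L.
[OH^-] = 0.004818/0.1166 = 0.04131 M, so pOH = 1.38 and pH = 14.00 - 1.38 = 12.62.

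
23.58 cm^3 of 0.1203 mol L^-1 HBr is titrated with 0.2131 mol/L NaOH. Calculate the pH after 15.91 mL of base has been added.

n(acid) = 0.1203 x 0.02358 = 0.002837 mol; n(NaOH) added = 0.2131 x 0.01591 = 0.003390 mol.
Base is in excess by 0.003390 - 0.002837 = 0.0005537 mol in a total volume of 0.03949 L.
[OH^-] = 0.0005537/0.03949 = 0.01402 M, so pOH = 1.85 and pH = 14.00 - 1.85 = 12.15.

12.15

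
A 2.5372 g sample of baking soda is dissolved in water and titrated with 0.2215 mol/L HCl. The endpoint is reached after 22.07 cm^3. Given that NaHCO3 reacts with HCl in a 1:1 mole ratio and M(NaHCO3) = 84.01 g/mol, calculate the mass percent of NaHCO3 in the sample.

16.2%

n(HCl) = 0.2215 x 0.02207 = 0.004889 mol.
n(NaHCO3) = 0.004889 / 1 = 0.004889 mol.
mass of NaHCO3 = 0.004889 x 84.01 = 0.4107 g.
% purity = 0.4107 / 2.5372 x 100 = 16.2%.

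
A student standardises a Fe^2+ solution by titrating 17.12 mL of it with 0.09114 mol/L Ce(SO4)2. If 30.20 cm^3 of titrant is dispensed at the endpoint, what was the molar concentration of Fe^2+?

0.161 M

n(Ce(SO4)2) = 0.09114 x 0.03020 = 0.002752 mol.
From the balanced equation, 1 mol Ce(SO4)2 reacts with 1 mol Fe^2+, so n(Fe^2+) = 0.002752 x 1/1 = 0.002752 mol.
[Fe^2+] = 0.002752 / 0.01712 L = 0.161 M.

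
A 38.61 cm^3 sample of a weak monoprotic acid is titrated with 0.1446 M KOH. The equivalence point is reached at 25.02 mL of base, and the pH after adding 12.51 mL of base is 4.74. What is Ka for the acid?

1.8 x 10^-5

12.51 mL is half of the equivalence volume, so this is the half-equivalence point where [HA] = [A^-].
At half-equivalence pH = pKa, so pKa = 4.74.
Ka = 10^(-4.74) = 1.8 x 10^-5.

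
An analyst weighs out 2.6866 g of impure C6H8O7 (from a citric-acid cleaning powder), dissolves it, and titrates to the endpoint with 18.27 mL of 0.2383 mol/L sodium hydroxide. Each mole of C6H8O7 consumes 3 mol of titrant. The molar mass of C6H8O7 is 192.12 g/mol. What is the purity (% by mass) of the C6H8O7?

10.4%

n(NaOH) = 0.2383 x 0.01827 = 0.004354 mol.
n(C6H8O7) = 0.004354 / 3 = 0.001451 mol.
mass of C6H8O7 = 0.001451 x 192.12 = 0.2788 g.
% purity = 0.2788 / 2.6866 x 100 = 10.4%.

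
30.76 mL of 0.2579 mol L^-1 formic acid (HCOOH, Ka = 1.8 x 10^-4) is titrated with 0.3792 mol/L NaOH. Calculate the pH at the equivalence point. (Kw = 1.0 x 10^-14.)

8.47

n(HCOOH) = 0.2579 x 0.03076 = 0.007933 mol; V(NaOH) at equivalence = 0.007933/0.3792 = 0.02092 L.
At equivalence all the acid is converted to HCOO-; total volume = 0.03076 + 0.02092 = 0.05168 L, so [HCOO-] = 0.007933/0.05168 = 0.1535 M.
Kb = Kw/Ka = 1.0e-14 / 1.8 x 10^-4 = 5.56e-11.
[OH^-] = sqrt(Kb x [HCOO-]) = sqrt(5.56e-11 x 0.1535) = 2.92e-6 M.
pOH = 5.53, so pH = 14.00 - 5.53 = 8.47.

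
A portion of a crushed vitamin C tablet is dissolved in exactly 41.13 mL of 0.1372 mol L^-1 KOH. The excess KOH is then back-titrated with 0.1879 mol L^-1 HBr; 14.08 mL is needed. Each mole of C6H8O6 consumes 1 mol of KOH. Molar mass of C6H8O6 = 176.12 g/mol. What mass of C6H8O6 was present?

0.528 g

Total n(KOH) added = 0.1372 x 0.04113 = 0.005643 mol.
n(HBr) used = 0.1879 x 0.01408 = 0.002646 mol, which equals the excess n(KOH).
So n(KOH) consumed by the sample = 0.005643 - 0.002646 = 0.002997 mol.
n(C6H8O6) = 0.002997 / 1 = 0.002997 mol.
mass = 0.002997 mol x 176.12 g/mol = 0.528 g.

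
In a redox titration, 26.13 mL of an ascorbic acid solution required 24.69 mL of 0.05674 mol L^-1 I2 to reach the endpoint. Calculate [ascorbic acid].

n(I2) = 0.05674 x 0.02469 = 0.001401 mol.
From the balanced equation, 1 mol I2 reacts with 1 mol ascorbic acid, so n(ascorbic acid) = 0.001401 x 1/1 = 0.001401 mol.
[ascorbic acid] = 0.001401 / 0.02613 L = 0.0536 M.

0.0536 M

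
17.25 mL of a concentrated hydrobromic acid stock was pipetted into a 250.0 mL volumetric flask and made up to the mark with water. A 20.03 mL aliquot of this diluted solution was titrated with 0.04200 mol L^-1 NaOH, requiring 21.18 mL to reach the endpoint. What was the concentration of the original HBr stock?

n(NaOH) = 0.04200 x 0.02118 = 0.0008896 mol.
n(HBr) in the aliquot = 0.0008896 mol.
[diluted HBr] = 0.0008896 / 0.02003 = 0.04441 M.
Dilution factor = 250.0/17.25 = 14.49, so [stock] = 0.04441 x 14.49 = 0.644 M.

0.644 M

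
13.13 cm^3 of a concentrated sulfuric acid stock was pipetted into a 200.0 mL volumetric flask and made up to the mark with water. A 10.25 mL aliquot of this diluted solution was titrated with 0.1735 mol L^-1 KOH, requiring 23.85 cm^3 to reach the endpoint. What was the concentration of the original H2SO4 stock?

n(KOH) = 0.1735 x 0.02385 = 0.004138 mol.
n(H2SO4) in the aliquot = 0.004138 x 1/2 = 0.002069 mol.
[diluted H2SO4] = 0.002069 / 0.01025 = 0.2019 M.
Dilution factor = 200.0/13.13 = 15.23, so [stock] = 0.2019 x 15.23 = 3.07 M.

3.07 M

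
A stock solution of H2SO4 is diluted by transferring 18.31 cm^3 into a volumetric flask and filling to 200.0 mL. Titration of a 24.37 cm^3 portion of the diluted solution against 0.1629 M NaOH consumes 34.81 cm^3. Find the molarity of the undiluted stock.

n(NaOH) = 0.1629 x 0.03481 = 0.005671 mol.
n(H2SO4) in the aliquot = 0.005671 x 1/2 = 0.002835 mol.
[diluted H2SO4] = 0.002835 / 0.02437 = 0.1163 M.
Dilution factor = 200.0/18.31 = 10.92, so [stock] = 0.1163 x 10.92 = 1.27 M.

1.27 M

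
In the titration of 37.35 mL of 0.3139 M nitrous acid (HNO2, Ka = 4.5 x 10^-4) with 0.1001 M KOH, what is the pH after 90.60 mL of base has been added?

3.88

Initial n(HNO2) = 0.3139 x 0.03735 = 0.01172 mol.
n(KOH) added = 0.1001 x 0.09060 = 0.009069 mol, converting that many moles of HNO2 to NO2-.
Remaining n(HNO2) = 0.002655 mol; n(NO2-) = 0.009069 mol.
By Henderson-Hasselbalch, pH = pKa + log([A^-]/[HA]) = 3.35 + log(0.009069/0.002655) = 3.35 + (+0.53) = 3.88.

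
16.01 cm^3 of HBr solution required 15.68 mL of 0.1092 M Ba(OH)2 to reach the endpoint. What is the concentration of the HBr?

n(Ba(OH)2) delivered = 0.1092 x 0.01568 = 0.001712 mol.
The reaction is 2 HBr + 1 Ba(OH)2, so n(HBr) = 0.001712 x 2/1 = 0.003425 mol.
[HBr] = 0.003425 mol / 0.01601 L = 0.214 M.

0.214 M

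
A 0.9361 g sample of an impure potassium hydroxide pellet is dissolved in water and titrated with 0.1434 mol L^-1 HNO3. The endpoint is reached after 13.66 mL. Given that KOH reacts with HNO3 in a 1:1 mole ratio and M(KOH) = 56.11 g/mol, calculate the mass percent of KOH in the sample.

11.7%

n(HNO3) = 0.1434 x 0.01366 = 0.001959 mol.
n(KOH) = 0.001959 / 1 = 0.001959 mol.
mass of KOH = 0.001959 x 56.11 = 0.1099 g.
% purity = 0.1099 / 0.9361 x 100 = 11.7%.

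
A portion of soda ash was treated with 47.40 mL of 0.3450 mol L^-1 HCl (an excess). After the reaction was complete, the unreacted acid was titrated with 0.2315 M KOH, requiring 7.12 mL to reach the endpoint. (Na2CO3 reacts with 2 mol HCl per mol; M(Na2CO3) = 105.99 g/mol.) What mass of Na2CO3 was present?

Total n(HCl) added = 0.3450 x 0.04740 = 0.01635 mol.
n(KOH) used = 0.2315 x 0.007120 = 0.001648 mol, which equals the excess n(HCl).
So n(HCl) consumed by the sample = 0.01635 - 0.001648 = 0.01470 mol.
n(Na2CO3) = 0.01470 / 2 = 0.007352 mol.
mass = 0.007352 mol x 105.99 g/mol = 0.779 g.

0.779 g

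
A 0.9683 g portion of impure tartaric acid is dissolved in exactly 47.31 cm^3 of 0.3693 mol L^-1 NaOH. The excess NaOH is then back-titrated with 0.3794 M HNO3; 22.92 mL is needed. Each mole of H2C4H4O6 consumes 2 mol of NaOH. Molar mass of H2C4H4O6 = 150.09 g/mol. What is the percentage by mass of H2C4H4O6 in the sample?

68.0%

Total n(NaOH) added = 0.3693 x 0.04731 = 0.01747 mol.
n(HNO3) used = 0.3794 x 0.02292 = 0.008696 mol, which equals the excess n(NaOH).
So n(NaOH) consumed by the sample = 0.01747 - 0.008696 = 0.008776 mol.
n(H2C4H4O6) = 0.008776 / 2 = 0.004388 mol.
mass H2C4H4O6 = 0.004388 x 150.09 = 0.6586 g, so %H2C4H4O6 = 0.6586/0.9683 x 100 = 68.0%.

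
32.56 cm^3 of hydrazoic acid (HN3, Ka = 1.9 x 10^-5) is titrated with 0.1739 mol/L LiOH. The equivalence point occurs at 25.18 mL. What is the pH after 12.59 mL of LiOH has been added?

4.72

12.59 mL is exactly half the equivalence volume (25.18/2), i.e. the half-equivalence point.
There, n(HA) = n(A^-), so pH = pKa = -log(1.9 x 10^-5) = 4.72.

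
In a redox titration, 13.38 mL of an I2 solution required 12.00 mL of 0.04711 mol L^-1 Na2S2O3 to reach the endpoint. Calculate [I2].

0.0211 M

n(Na2S2O3) = 0.04711 x 0.01200 = 0.0005653 mol.
From the balanced equation, 2 mol Na2S2O3 reacts with 1 mol I2, so n(I2) = 0.0005653 x 1/2 = 0.0002827 mol.
[I2] = 0.0002827 / 0.01338 L = 0.0211 M.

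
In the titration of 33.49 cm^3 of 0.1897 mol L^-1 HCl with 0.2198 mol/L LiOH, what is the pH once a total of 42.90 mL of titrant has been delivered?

12.61

n(acid) = 0.1897 x 0.03349 = 0.006353 mol; n(LiOH) added = 0.2198 x 0.04290 = 0.009429 mol.
Base is in excess by 0.009429 - 0.006353 = 0.003076 mol in a total volume of 0.07639 L.
[OH^-] = 0.003076/0.07639 = 0.04027 M, so pOH = 1.39 and pH = 14.00 - 1.39 = 12.61.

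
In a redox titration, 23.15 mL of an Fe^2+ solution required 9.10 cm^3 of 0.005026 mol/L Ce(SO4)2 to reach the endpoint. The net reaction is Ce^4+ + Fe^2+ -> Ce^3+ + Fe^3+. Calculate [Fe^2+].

0.00198 M

n(Ce(SO4)2) = 0.005026 x 0.009100 = 4.574e-5 mol.
From the balanced equation, 1 mol Ce(SO4)2 reacts with 1 mol Fe^2+, so n(Fe^2+) = 4.574e-5 x 1/1 = 4.574e-5 mol.
[Fe^2+] = 4.574e-5 / 0.02315 L = 0.00198 M.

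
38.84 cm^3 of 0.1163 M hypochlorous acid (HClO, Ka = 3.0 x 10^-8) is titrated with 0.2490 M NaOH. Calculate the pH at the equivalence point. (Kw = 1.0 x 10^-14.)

n(HClO) = 0.1163 x 0.03884 = 0.004517 mol; V(NaOH) at equivalence = 0.004517/0.2490 = 0.01814 L.
At equivalence all the acid is converted to ClO-; total volume = 0.03884 + 0.01814 = 0.05698 L, so [ClO-] = 0.004517/0.05698 = 0.07927 M.
Kb = Kw/Ka = 1.0e-14 / 3.0 x 10^-8 = 3.33e-7.
[OH^-] = sqrt(Kb x [ClO-]) = sqrt(3.33e-7 x 0.07927) = 0.000163 M.
pOH = 3.79, so pH = 14.00 - 3.79 = 10.21.

10.21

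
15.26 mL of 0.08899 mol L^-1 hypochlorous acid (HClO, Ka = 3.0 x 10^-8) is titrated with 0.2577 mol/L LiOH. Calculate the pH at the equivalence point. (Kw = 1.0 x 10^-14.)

n(HClO) = 0.08899 x 0.01526 = 0.001358 mol; V(LiOH) at equivalence = 0.001358/0.2577 = 0.005270 L.
At equivalence all the acid is converted to ClO-; total volume = 0.01526 + 0.005270 = 0.02053 L, so [ClO-] = 0.001358/0.02053 = 0.06615 M.
Kb = Kw/Ka = 1.0e-14 / 3.0 x 10^-8 = 3.33e-7.
[OH^-] = sqrt(Kb x [ClO-]) = sqrt(3.33e-7 x 0.06615) = 0.000148 M.
pOH = 3.83, so pH = 14.00 - 3.83 = 10.17.

10.17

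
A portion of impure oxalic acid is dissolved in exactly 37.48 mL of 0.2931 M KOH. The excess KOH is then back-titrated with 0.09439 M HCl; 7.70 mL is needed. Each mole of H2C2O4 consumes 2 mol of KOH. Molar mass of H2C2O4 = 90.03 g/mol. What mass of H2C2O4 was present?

Total n(KOH) added = 0.2931 x 0.03748 = 0.01099 mol.
n(HCl) used = 0.09439 x 0.007700 = 0.0007268 mol, which equals the excess n(KOH).
So n(KOH) consumed by the sample = 0.01099 - 0.0007268 = 0.01026 mol.
n(H2C2O4) = 0.01026 / 2 = 0.005129 mol.
mass = 0.005129 mol x 90.03 g/mol = 0.462 g.

0.462 g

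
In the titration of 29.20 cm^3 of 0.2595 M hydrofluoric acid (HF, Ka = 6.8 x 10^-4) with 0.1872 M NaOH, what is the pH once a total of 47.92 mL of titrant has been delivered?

n(acid) = 0.2595 x 0.02920 = 0.007577 mol; n(NaOH) added = 0.1872 x 0.04792 = 0.008971 mol.
Base is in excess by 0.008971 - 0.007577 = 0.001393 mol in a total volume of 0.07712 L.
[OH^-] = 0.001393/0.07712 = 0.01807 M, so pOH = 1.74 and pH = 14.00 - 1.74 = 12.26.

12.26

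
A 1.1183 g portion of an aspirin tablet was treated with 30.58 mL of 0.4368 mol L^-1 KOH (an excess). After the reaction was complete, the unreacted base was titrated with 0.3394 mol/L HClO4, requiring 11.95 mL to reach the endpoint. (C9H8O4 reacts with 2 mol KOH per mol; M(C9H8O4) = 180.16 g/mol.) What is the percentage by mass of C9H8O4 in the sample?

74.9%

Total n(KOH) added = 0.4368 x 0.03058 = 0.01336 mol.
n(HClO4) used = 0.3394 x 0.01195 = 0.004056 mol, which equals the excess n(KOH).
So n(KOH) consumed by the sample = 0.01336 - 0.004056 = 0.009302 mol.
n(C9H8O4) = 0.009302 / 2 = 0.004651 mol.
mass C9H8O4 = 0.004651 x 180.16 = 0.8379 g, so %C9H8O4 = 0.8379/1.1183 x 100 = 74.9%.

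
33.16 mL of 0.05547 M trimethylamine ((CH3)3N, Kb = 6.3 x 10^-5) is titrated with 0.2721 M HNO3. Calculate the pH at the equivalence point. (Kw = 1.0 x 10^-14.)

n((CH3)3N) = 0.05547 x 0.03316 = 0.001839 mol; V(HNO3) at equivalence = 0.001839/0.2721 = 0.006760 L.
At equivalence the base is fully converted to (CH3)3NH+; total volume = 0.03992 L, so [(CH3)3NH+] = 0.001839/0.03992 = 0.04608 M.
Ka((CH3)3NH+) = Kw/Kb = 1.0e-14 / 6.3 x 10^-5 = 1.59e-10.
[H^+] = sqrt(Ka x [(CH3)3NH+]) = sqrt(1.59e-10 x 0.04608) = 2.70e-6 M.
pH = -log(2.70e-6) = 5.57.

5.57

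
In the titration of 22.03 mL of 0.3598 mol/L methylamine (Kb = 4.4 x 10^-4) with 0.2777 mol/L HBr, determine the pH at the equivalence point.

5.72

n(CH3NH2) = 0.3598 x 0.02203 = 0.007926 mol; V(HBr) at equivalence = 0.007926/0.2777 = 0.02854 L.
At equivalence the base is fully converted to CH3NH3+; total volume = 0.05057 L, so [CH3NH3+] = 0.007926/0.05057 = 0.1567 M.
Ka(CH3NH3+) = Kw/Kb = 1.0e-14 / 4.4 x 10^-4 = 2.27e-11.
[H^+] = sqrt(Ka x [CH3NH3+]) = sqrt(2.27e-11 x 0.1567) = 1.89e-6 M.
pH = -log(1.89e-6) = 5.72.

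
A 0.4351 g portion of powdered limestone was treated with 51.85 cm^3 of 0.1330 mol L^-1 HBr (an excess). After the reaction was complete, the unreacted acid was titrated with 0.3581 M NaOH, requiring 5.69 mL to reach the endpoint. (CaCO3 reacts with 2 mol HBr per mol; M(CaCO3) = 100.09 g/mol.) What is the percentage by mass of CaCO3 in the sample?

55.9%

Total n(HBr) added = 0.1330 x 0.05185 = 0.006896 mol.
n(NaOH) used = 0.3581 x 0.005690 = 0.002038 mol, which equals the excess n(HBr).
So n(HBr) consumed by the sample = 0.006896 - 0.002038 = 0.004858 mol.
n(CaCO3) = 0.004858 / 2 = 0.002429 mol.
mass CaCO3 = 0.002429 x 100.09 = 0.2431 g, so %CaCO3 = 0.2431/0.4351 x 100 = 55.9%.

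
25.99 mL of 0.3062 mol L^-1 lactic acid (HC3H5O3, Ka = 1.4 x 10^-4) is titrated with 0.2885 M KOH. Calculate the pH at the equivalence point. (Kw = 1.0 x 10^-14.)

8.51

n(HC3H5O3) = 0.3062 x 0.02599 = 0.007958 mol; V(KOH) at equivalence = 0.007958/0.2885 = 0.02758 L.
At equivalence all the acid is converted to C3H5O3-; total volume = 0.02599 + 0.02758 = 0.05357 L, so [C3H5O3-] = 0.007958/0.05357 = 0.1485 M.
Kb = Kw/Ka = 1.0e-14 / 1.4 x 10^-4 = 7.14e-11.
[OH^-] = sqrt(Kb x [C3H5O3-]) = sqrt(7.14e-11 x 0.1485) = 3.26e-6 M.
pOH = 5.49, so pH = 14.00 - 5.49 = 8.51.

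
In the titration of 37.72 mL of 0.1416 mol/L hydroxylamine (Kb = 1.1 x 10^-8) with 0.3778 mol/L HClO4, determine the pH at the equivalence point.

3.51

n(NH2OH) = 0.1416 x 0.03772 = 0.005341 mol; V(HClO4) at equivalence = 0.005341/0.3778 = 0.01414 L.
At equivalence the base is fully converted to NH3OH+; total volume = 0.05186 L, so [NH3OH+] = 0.005341/0.05186 = 0.1030 M.
Ka(NH3OH+) = Kw/Kb = 1.0e-14 / 1.1 x 10^-8 = 9.09e-7.
[H^+] = sqrt(Ka x [NH3OH+]) = sqrt(9.09e-7 x 0.1030) = 0.000306 M.
pH = -log(0.000306) = 3.51.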